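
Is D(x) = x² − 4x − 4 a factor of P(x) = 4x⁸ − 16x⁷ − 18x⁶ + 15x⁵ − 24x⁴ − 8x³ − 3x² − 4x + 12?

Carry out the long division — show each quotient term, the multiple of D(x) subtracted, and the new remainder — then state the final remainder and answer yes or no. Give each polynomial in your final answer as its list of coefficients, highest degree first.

Step 1: lead(4x⁸ − 16x⁷ − 18x⁶ + 15x⁵ − 24x⁴ − 8x³ − 3x² − 4x + 12) ÷ lead(D) = 4x⁸ ÷ x² = 4x⁶. Subtract (4x⁶)·D = 4x⁸ − 16x⁷ − 16x⁶. Remainder: −2x⁶ + 15x⁵ − 24x⁴ − 8x³ − 3x² − 4x + 12.
Step 2: lead(−2x⁶ + 15x⁵ − 24x⁴ − 8x³ − 3x² − 4x + 12) ÷ lead(D) = −2x⁶ ÷ x² = −2x⁴. Subtract (−2x⁴)·D = −2x⁶ + 8x⁵ + 8x⁴. Remainder: 7x⁵ − 32x⁴ − 8x³ − 3x² − 4x + 12.
Step 3: lead(7x⁵ − 32x⁴ − 8x³ − 3x² − 4x + 12) ÷ lead(D) = 7x⁵ ÷ x² = 7x³. Subtract (7x³)·D = 7x⁵ − 28x⁴ − 28x³. Remainder: −4x⁴ + 20x³ − 3x² − 4x + 12.
Step 4: lead(−4x⁴ + 20x³ − 3x² − 4x + 12) ÷ lead(D) = −4x⁴ ÷ x² = −4x². Subtract (−4x²)·D = −4x⁴ + 16x³ + 16x². Remainder: 4x³ − 19x² − 4x + 12.
Step 5: lead(4x³ − 19x² − 4x + 12) ÷ lead(D) = 4x³ ÷ x² = 4x. Subtract (4x)·D = 4x³ − 16x² − 16x. Remainder: −3x² + 12x + 12.
Step 6: lead(−3x² + 12x + 12) ÷ lead(D) = −3x² ÷ x² = −3. Subtract (−3)·D = −3x² + 12x + 12. Remainder: 0.

R = [0], so D(x) is a factor of P(x). yes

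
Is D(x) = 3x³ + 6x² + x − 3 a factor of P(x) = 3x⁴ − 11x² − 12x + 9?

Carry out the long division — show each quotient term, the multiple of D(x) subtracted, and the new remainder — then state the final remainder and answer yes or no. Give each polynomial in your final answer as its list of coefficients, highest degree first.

R = [-7, 3], so D(x) is not a factor of P(x). no

Step 1: lead(3x⁴ − 11x² − 12x + 9) ÷ lead(D) = 3x⁴ ÷ 3x³ = x. Subtract (x)·D = 3x⁴ + 6x³ + x² − 3x. Remainder: −6x³ − 12x² − 9x + 9.
Step 2: lead(−6x³ − 12x² − 9x + 9) ÷ lead(D) = −6x³ ÷ 3x³ = −2. Subtract (−2)·D = −6x³ − 12x² − 2x + 6. Remainder: −7x + 3.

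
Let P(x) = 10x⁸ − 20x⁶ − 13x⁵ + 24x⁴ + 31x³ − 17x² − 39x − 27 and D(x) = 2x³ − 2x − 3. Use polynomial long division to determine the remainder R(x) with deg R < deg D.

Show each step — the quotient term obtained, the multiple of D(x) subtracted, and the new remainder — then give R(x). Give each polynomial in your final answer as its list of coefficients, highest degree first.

Step 1: lead(10x⁸ − 20x⁶ − 13x⁵ + 24x⁴ + 31x³ − 17x² − 39x − 27) ÷ lead(D) = 10x⁸ ÷ 2x³ = 5x⁵. Subtract (5x⁵)·D = 10x⁸ − 10x⁶ − 15x⁵. Remainder: −10x⁶ + 2x⁵ + 24x⁴ + 31x³ − 17x² − 39x − 27.
Step 2: lead(−10x⁶ + 2x⁵ + 24x⁴ + 31x³ − 17x² − 39x − 27) ÷ lead(D) = −10x⁶ ÷ 2x³ = −5x³. Subtract (−5x³)·D = −10x⁶ + 10x⁴ + 15x³. Remainder: 2x⁵ + 14x⁴ + 16x³ − 17x² − 39x − 27.
Step 3: lead(2x⁵ + 14x⁴ + 16x³ − 17x² − 39x − 27) ÷ lead(D) = 2x⁵ ÷ 2x³ = x². Subtract (x²)·D = 2x⁵ − 2x³ − 3x². Remainder: 14x⁴ + 18x³ − 14x² − 39x − 27.
Step 4: lead(14x⁴ + 18x³ − 14x² − 39x − 27) ÷ lead(D) = 14x⁴ ÷ 2x³ = 7x. Subtract (7x)·D = 14x⁴ − 14x² − 21x. Remainder: 18x³ − 18x − 27.
Step 5: lead(18x³ − 18x − 27) ÷ lead(D) = 18x³ ÷ 2x³ = 9. Subtract (9)·D = 18x³ − 18x − 27. Remainder: 0.

R = [0]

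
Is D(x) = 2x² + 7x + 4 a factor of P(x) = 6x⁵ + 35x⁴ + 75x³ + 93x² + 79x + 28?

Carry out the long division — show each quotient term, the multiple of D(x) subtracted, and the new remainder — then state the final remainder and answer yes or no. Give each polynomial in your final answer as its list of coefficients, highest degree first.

Step 1: lead(6x⁵ + 35x⁴ + 75x³ + 93x² + 79x + 28) ÷ lead(D) = 6x⁵ ÷ 2x² = 3x³. Subtract (3x³)·D = 6x⁵ + 21x⁴ + 12x³. Remainder: 14x⁴ + 63x³ + 93x² + 79x + 28.
Step 2: lead(14x⁴ + 63x³ + 93x² + 79x + 28) ÷ lead(D) = 14x⁴ ÷ 2x² = 7x². Subtract (7x²)·D = 14x⁴ + 49x³ + 28x². Remainder: 14x³ + 65x² + 79x + 28.
Step 3: lead(14x³ + 65x² + 79x + 28) ÷ lead(D) = 14x³ ÷ 2x² = 7x. Subtract (7x)·D = 14x³ + 49x² + 28x. Remainder: 16x² + 51x + 28.
Step 4: lead(16x² + 51x + 28) ÷ lead(D) = 16x² ÷ 2x² = 8. Subtract (8)·D = 16x² + 56x + 32. Remainder: −5x − 4.

R = [-5, -4], so D(x) is not a factor of P(x). no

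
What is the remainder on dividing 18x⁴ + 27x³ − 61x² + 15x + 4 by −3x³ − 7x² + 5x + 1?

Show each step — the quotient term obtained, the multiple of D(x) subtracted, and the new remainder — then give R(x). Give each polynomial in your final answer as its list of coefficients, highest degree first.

Step 1: lead(18x⁴ + 27x³ − 61x² + 15x + 4) ÷ lead(D) = 18x⁴ ÷ −3x³ = −6x. Subtract (−6x)·D = 18x⁴ + 42x³ − 30x² − 6x. Remainder: −15x³ − 31x² + 21x + 4.
Step 2: lead(−15x³ − 31x² + 21x + 4) ÷ lead(D) = −15x³ ÷ −3x³ = 5. Subtract (5)·D = −15x³ − 35x² + 25x + 5. Remainder: 4x² − 4x − 1.

R = [4, -4, -1]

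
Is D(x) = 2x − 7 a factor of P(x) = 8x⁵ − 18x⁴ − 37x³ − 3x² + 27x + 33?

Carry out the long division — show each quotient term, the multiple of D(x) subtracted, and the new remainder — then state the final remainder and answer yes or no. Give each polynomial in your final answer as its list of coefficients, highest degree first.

R = [5], so D(x) is not a factor of P(x). no

Step 1: lead(8x⁵ − 18x⁴ − 37x³ − 3x² + 27x + 33) ÷ lead(D) = 8x⁵ ÷ 2x = 4x⁴. Subtract (4x⁴)·D = 8x⁵ − 28x⁴. Remainder: 10x⁴ − 37x³ − 3x² + 27x + 33.
Step 2: lead(10x⁴ − 37x³ − 3x² + 27x + 33) ÷ lead(D) = 10x⁴ ÷ 2x = 5x³. Subtract (5x³)·D = 10x⁴ − 35x³. Remainder: −2x³ − 3x² + 27x + 33.
Step 3: lead(−2x³ − 3x² + 27x + 33) ÷ lead(D) = −2x³ ÷ 2x = −x². Subtract (−x²)·D = −2x³ + 7x². Remainder: −10x² + 27x + 33.
Step 4: lead(−10x² + 27x + 33) ÷ lead(D) = −10x² ÷ 2x = −5x. Subtract (−5x)·D = −10x² + 35x. Remainder: −8x + 33.
Step 5: lead(−8x + 33) ÷ lead(D) = −8x ÷ 2x = −4. Subtract (−4)·D = −8x + 28. Remainder: 5.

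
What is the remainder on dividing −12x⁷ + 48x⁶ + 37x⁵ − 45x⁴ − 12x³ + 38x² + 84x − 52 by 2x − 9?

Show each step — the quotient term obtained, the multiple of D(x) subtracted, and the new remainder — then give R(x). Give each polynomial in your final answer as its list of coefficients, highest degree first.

Step 1: lead(−12x⁷ + 48x⁶ + 37x⁵ − 45x⁴ − 12x³ + 38x² + 84x − 52) ÷ lead(D) = −12x⁷ ÷ 2x = −6x⁶. Subtract (−6x⁶)·D = −12x⁷ + 54x⁶. Remainder: −6x⁶ + 37x⁵ − 45x⁴ − 12x³ + 38x² + 84x − 52.
Step 2: lead(−6x⁶ + 37x⁵ − 45x⁴ − 12x³ + 38x² + 84x − 52) ÷ lead(D) = −6x⁶ ÷ 2x = −3x⁵. Subtract (−3x⁵)·D = −6x⁶ + 27x⁵. Remainder: 10x⁵ − 45x⁴ − 12x³ + 38x² + 84x − 52.
Step 3: lead(10x⁵ − 45x⁴ − 12x³ + 38x² + 84x − 52) ÷ lead(D) = 10x⁵ ÷ 2x = 5x⁴. Subtract (5x⁴)·D = 10x⁵ − 45x⁴. Remainder: −12x³ + 38x² + 84x − 52.
Step 4: lead(−12x³ + 38x² + 84x − 52) ÷ lead(D) = −12x³ ÷ 2x = −6x². Subtract (−6x²)·D = −12x³ + 54x². Remainder: −16x² + 84x − 52.
Step 5: lead(−16x² + 84x − 52) ÷ lead(D) = −16x² ÷ 2x = −8x. Subtract (−8x)·D = −16x² + 72x. Remainder: 12x − 52.
Step 6: lead(12x − 52) ÷ lead(D) = 12x ÷ 2x = 6. Subtract (6)·D = 12x − 54. Remainder: 2.

R = [2]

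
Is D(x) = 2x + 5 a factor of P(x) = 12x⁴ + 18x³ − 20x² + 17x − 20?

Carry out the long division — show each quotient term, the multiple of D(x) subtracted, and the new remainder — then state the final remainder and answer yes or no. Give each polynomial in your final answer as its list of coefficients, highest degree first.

Step 1: lead(12x⁴ + 18x³ − 20x² + 17x − 20) ÷ lead(D) = 12x⁴ ÷ 2x = 6x³. Subtract (6x³)·D = 12x⁴ + 30x³. Remainder: −12x³ − 20x² + 17x − 20.
Step 2: lead(−12x³ − 20x² + 17x − 20) ÷ lead(D) = −12x³ ÷ 2x = −6x². Subtract (−6x²)·D = −12x³ − 30x². Remainder: 10x² + 17x − 20.
Step 3: lead(10x² + 17x − 20) ÷ lead(D) = 10x² ÷ 2x = 5x. Subtract (5x)·D = 10x² + 25x. Remainder: −8x − 20.
Step 4: lead(−8x − 20) ÷ lead(D) = −8x ÷ 2x = −4. Subtract (−4)·D = −8x − 20. Remainder: 0.

R = [0], so D(x) is a factor of P(x). yes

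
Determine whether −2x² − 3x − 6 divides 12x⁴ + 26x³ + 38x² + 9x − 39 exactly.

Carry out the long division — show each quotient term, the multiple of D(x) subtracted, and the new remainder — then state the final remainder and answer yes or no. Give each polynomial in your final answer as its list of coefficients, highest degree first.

R = [-9], so D(x) is not a factor of P(x). no

Step 1: lead(12x⁴ + 26x³ + 38x² + 9x − 39) ÷ lead(D) = 12x⁴ ÷ −2x² = −6x². Subtract (−6x²)·D = 12x⁴ + 18x³ + 36x². Remainder: 8x³ + 2x² + 9x − 39.
Step 2: lead(8x³ + 2x² + 9x − 39) ÷ lead(D) = 8x³ ÷ −2x² = −4x. Subtract (−4x)·D = 8x³ + 12x² + 24x. Remainder: −10x² − 15x − 39.
Step 3: lead(−10x² − 15x − 39) ÷ lead(D) = −10x² ÷ −2x² = 5. Subtract (5)·D = −10x² − 15x − 30. Remainder: −9.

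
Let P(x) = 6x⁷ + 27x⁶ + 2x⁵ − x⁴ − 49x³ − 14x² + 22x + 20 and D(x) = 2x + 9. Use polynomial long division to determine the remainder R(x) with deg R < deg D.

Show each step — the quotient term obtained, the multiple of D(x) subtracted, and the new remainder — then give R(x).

R(x) = 2

Step 1: lead(6x⁷ + 27x⁶ + 2x⁵ − x⁴ − 49x³ − 14x² + 22x + 20) ÷ lead(D) = 6x⁷ ÷ 2x = 3x⁶. Subtract (3x⁶)·D = 6x⁷ + 27x⁶. Remainder: 2x⁵ − x⁴ − 49x³ − 14x² + 22x + 20.
Step 2: lead(2x⁵ − x⁴ − 49x³ − 14x² + 22x + 20) ÷ lead(D) = 2x⁵ ÷ 2x = x⁴. Subtract (x⁴)·D = 2x⁵ + 9x⁴. Remainder: −10x⁴ − 49x³ − 14x² + 22x + 20.
Step 3: lead(−10x⁴ − 49x³ − 14x² + 22x + 20) ÷ lead(D) = −10x⁴ ÷ 2x = −5x³. Subtract (−5x³)·D = −10x⁴ − 45x³. Remainder: −4x³ − 14x² + 22x + 20.
Step 4: lead(−4x³ − 14x² + 22x + 20) ÷ lead(D) = −4x³ ÷ 2x = −2x². Subtract (−2x²)·D = −4x³ − 18x². Remainder: 4x² + 22x + 20.
Step 5: lead(4x² + 22x + 20) ÷ lead(D) = 4x² ÷ 2x = 2x. Subtract (2x)·D = 4x² + 18x. Remainder: 4x + 20.
Step 6: lead(4x + 20) ÷ lead(D) = 4x ÷ 2x = 2. Subtract (2)·D = 4x + 18. Remainder: 2.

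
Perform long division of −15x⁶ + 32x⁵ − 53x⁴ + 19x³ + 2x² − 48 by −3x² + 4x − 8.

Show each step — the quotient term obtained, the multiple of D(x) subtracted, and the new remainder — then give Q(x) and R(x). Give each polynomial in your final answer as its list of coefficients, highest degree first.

Step 1: lead(−15x⁶ + 32x⁵ − 53x⁴ + 19x³ + 2x² − 48) ÷ lead(D) = −15x⁶ ÷ −3x² = 5x⁴. Subtract (5x⁴)·D = −15x⁶ + 20x⁵ − 40x⁴. Remainder: 12x⁵ − 13x⁴ + 19x³ + 2x² − 48.
Step 2: lead(12x⁵ − 13x⁴ + 19x³ + 2x² − 48) ÷ lead(D) = 12x⁵ ÷ −3x² = −4x³. Subtract (−4x³)·D = 12x⁵ − 16x⁴ + 32x³. Remainder: 3x⁴ − 13x³ + 2x² − 48.
Step 3: lead(3x⁴ − 13x³ + 2x² − 48) ÷ lead(D) = 3x⁴ ÷ −3x² = −x². Subtract (−x²)·D = 3x⁴ − 4x³ + 8x². Remainder: −9x³ − 6x² − 48.
Step 4: lead(−9x³ − 6x² − 48) ÷ lead(D) = −9x³ ÷ −3x² = 3x. Subtract (3x)·D = −9x³ + 12x² − 24x. Remainder: −18x² + 24x − 48.
Step 5: lead(−18x² + 24x − 48) ÷ lead(D) = −18x² ÷ −3x² = 6. Subtract (6)·D = −18x² + 24x − 48. Remainder: 0.

Q = [5, -4, -1, 3, 6]; R = [0]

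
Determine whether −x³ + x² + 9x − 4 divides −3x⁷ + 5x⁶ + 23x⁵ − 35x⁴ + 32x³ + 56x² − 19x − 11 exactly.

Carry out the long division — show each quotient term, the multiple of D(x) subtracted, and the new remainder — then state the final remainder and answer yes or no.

Step 1: lead(−3x⁷ + 5x⁶ + 23x⁵ − 35x⁴ + 32x³ + 56x² − 19x − 11) ÷ lead(D) = −3x⁷ ÷ −x³ = 3x⁴. Subtract (3x⁴)·D = −3x⁷ + 3x⁶ + 27x⁵ − 12x⁴. Remainder: 2x⁶ − 4x⁵ − 23x⁴ + 32x³ + 56x² − 19x − 11.
Step 2: lead(2x⁶ − 4x⁵ − 23x⁴ + 32x³ + 56x² − 19x − 11) ÷ lead(D) = 2x⁶ ÷ −x³ = −2x³. Subtract (−2x³)·D = 2x⁶ − 2x⁵ − 18x⁴ + 8x³. Remainder: −2x⁵ − 5x⁴ + 24x³ + 56x² − 19x − 11.
Step 3: lead(−2x⁵ − 5x⁴ + 24x³ + 56x² − 19x − 11) ÷ lead(D) = −2x⁵ ÷ −x³ = 2x². Subtract (2x²)·D = −2x⁵ + 2x⁴ + 18x³ − 8x². Remainder: −7x⁴ + 6x³ + 64x² − 19x − 11.
Step 4: lead(−7x⁴ + 6x³ + 64x² − 19x − 11) ÷ lead(D) = −7x⁴ ÷ −x³ = 7x. Subtract (7x)·D = −7x⁴ + 7x³ + 63x² − 28x. Remainder: −x³ + x² + 9x − 11.
Step 5: lead(−x³ + x² + 9x − 11) ÷ lead(D) = −x³ ÷ −x³ = 1. Subtract (1)·D = −x³ + x² + 9x − 4. Remainder: −7.

R(x) = −7, so D(x) is not a factor of P(x). no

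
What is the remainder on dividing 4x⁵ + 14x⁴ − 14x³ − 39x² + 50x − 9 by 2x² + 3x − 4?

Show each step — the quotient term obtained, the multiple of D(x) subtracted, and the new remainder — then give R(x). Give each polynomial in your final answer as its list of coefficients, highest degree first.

Step 1: lead(4x⁵ + 14x⁴ − 14x³ − 39x² + 50x − 9) ÷ lead(D) = 4x⁵ ÷ 2x² = 2x³. Subtract (2x³)·D = 4x⁵ + 6x⁴ − 8x³. Remainder: 8x⁴ − 6x³ − 39x² + 50x − 9.
Step 2: lead(8x⁴ − 6x³ − 39x² + 50x − 9) ÷ lead(D) = 8x⁴ ÷ 2x² = 4x². Subtract (4x²)·D = 8x⁴ + 12x³ − 16x². Remainder: −18x³ − 23x² + 50x − 9.
Step 3: lead(−18x³ − 23x² + 50x − 9) ÷ lead(D) = −18x³ ÷ 2x² = −9x. Subtract (−9x)·D = −18x³ − 27x² + 36x. Remainder: 4x² + 14x − 9.
Step 4: lead(4x² + 14x − 9) ÷ lead(D) = 4x² ÷ 2x² = 2. Subtract (2)·D = 4x² + 6x − 8. Remainder: 8x − 1.

R = [8, -1]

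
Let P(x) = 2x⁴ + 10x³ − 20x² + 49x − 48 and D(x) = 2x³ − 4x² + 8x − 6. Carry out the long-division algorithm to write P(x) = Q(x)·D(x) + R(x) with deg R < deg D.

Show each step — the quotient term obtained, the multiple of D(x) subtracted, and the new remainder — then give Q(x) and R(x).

Step 1: lead(2x⁴ + 10x³ − 20x² + 49x − 48) ÷ lead(D) = 2x⁴ ÷ 2x³ = x. Subtract (x)·D = 2x⁴ − 4x³ + 8x² − 6x. Remainder: 14x³ − 28x² + 55x − 48.
Step 2: lead(14x³ − 28x² + 55x − 48) ÷ lead(D) = 14x³ ÷ 2x³ = 7. Subtract (7)·D = 14x³ − 28x² + 56x − 42. Remainder: −x − 6.

Q(x) = x + 7; R(x) = −x − 6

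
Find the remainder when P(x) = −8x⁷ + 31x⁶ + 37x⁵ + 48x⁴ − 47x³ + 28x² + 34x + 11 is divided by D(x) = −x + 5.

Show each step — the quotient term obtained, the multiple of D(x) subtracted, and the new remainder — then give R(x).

Step 1: lead(−8x⁷ + 31x⁶ + 37x⁵ + 48x⁴ − 47x³ + 28x² + 34x + 11) ÷ lead(D) = −8x⁷ ÷ −x = 8x⁶. Subtract (8x⁶)·D = −8x⁷ + 40x⁶. Remainder: −9x⁶ + 37x⁵ + 48x⁴ − 47x³ + 28x² + 34x + 11.
Step 2: lead(−9x⁶ + 37x⁵ + 48x⁴ − 47x³ + 28x² + 34x + 11) ÷ lead(D) = −9x⁶ ÷ −x = 9x⁵. Subtract (9x⁵)·D = −9x⁶ + 45x⁵. Remainder: −8x⁵ + 48x⁴ − 47x³ + 28x² + 34x + 11.
Step 3: lead(−8x⁵ + 48x⁴ − 47x³ + 28x² + 34x + 11) ÷ lead(D) = −8x⁵ ÷ −x = 8x⁴. Subtract (8x⁴)·D = −8x⁵ + 40x⁴. Remainder: 8x⁴ − 47x³ + 28x² + 34x + 11.
Step 4: lead(8x⁴ − 47x³ + 28x² + 34x + 11) ÷ lead(D) = 8x⁴ ÷ −x = −8x³. Subtract (−8x³)·D = 8x⁴ − 40x³. Remainder: −7x³ + 28x² + 34x + 11.
Step 5: lead(−7x³ + 28x² + 34x + 11) ÷ lead(D) = −7x³ ÷ −x = 7x². Subtract (7x²)·D = −7x³ + 35x². Remainder: −7x² + 34x + 11.
Step 6: lead(−7x² + 34x + 11) ÷ lead(D) = −7x² ÷ −x = 7x. Subtract (7x)·D = −7x² + 35x. Remainder: −x + 11.
Step 7: lead(−x + 11) ÷ lead(D) = −x ÷ −x = 1. Subtract (1)·D = −x + 5. Remainder: 6.

R(x) = 6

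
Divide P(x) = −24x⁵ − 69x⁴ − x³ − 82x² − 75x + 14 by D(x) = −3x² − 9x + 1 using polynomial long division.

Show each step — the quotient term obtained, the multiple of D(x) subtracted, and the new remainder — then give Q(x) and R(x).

Q(x) = 8x³ − x² + 6x + 9; R(x) = 5

Step 1: lead(−24x⁵ − 69x⁴ − x³ − 82x² − 75x + 14) ÷ lead(D) = −24x⁵ ÷ −3x² = 8x³. Subtract (8x³)·D = −24x⁵ − 72x⁴ + 8x³. Remainder: 3x⁴ − 9x³ − 82x² − 75x + 14.
Step 2: lead(3x⁴ − 9x³ − 82x² − 75x + 14) ÷ lead(D) = 3x⁴ ÷ −3x² = −x². Subtract (−x²)·D = 3x⁴ + 9x³ − x². Remainder: −18x³ − 81x² − 75x + 14.
Step 3: lead(−18x³ − 81x² − 75x + 14) ÷ lead(D) = −18x³ ÷ −3x² = 6x. Subtract (6x)·D = −18x³ − 54x² + 6x. Remainder: −27x² − 81x + 14.
Step 4: lead(−27x² − 81x + 14) ÷ lead(D) = −27x² ÷ −3x² = 9. Subtract (9)·D = −27x² − 81x + 9. Remainder: 5.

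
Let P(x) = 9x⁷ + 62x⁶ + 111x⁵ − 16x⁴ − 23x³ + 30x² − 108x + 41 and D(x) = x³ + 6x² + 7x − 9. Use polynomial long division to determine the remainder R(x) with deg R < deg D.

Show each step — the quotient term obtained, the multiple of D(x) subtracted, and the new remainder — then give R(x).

R(x) = −3x² + 8x − 4

Step 1: lead(9x⁷ + 62x⁶ + 111x⁵ − 16x⁴ − 23x³ + 30x² − 108x + 41) ÷ lead(D) = 9x⁷ ÷ x³ = 9x⁴. Subtract (9x⁴)·D = 9x⁷ + 54x⁶ + 63x⁵ − 81x⁴. Remainder: 8x⁶ + 48x⁵ + 65x⁴ − 23x³ + 30x² − 108x + 41.
Step 2: lead(8x⁶ + 48x⁵ + 65x⁴ − 23x³ + 30x² − 108x + 41) ÷ lead(D) = 8x⁶ ÷ x³ = 8x³. Subtract (8x³)·D = 8x⁶ + 48x⁵ + 56x⁴ − 72x³. Remainder: 9x⁴ + 49x³ + 30x² − 108x + 41.
Step 3: lead(9x⁴ + 49x³ + 30x² − 108x + 41) ÷ lead(D) = 9x⁴ ÷ x³ = 9x. Subtract (9x)·D = 9x⁴ + 54x³ + 63x² − 81x. Remainder: −5x³ − 33x² − 27x + 41.
Step 4: lead(−5x³ − 33x² − 27x + 41) ÷ lead(D) = −5x³ ÷ x³ = −5. Subtract (−5)·D = −5x³ − 30x² − 35x + 45. Remainder: −3x² + 8x − 4.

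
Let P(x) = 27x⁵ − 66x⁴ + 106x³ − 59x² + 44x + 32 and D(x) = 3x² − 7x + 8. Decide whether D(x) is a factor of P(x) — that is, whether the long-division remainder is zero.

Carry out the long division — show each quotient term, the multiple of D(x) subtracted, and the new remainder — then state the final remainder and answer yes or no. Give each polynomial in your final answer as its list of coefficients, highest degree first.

Step 1: lead(27x⁵ − 66x⁴ + 106x³ − 59x² + 44x + 32) ÷ lead(D) = 27x⁵ ÷ 3x² = 9x³. Subtract (9x³)·D = 27x⁵ − 63x⁴ + 72x³. Remainder: −3x⁴ + 34x³ − 59x² + 44x + 32.
Step 2: lead(−3x⁴ + 34x³ − 59x² + 44x + 32) ÷ lead(D) = −3x⁴ ÷ 3x² = −x². Subtract (−x²)·D = −3x⁴ + 7x³ − 8x². Remainder: 27x³ − 51x² + 44x + 32.
Step 3: lead(27x³ − 51x² + 44x + 32) ÷ lead(D) = 27x³ ÷ 3x² = 9x. Subtract (9x)·D = 27x³ − 63x² + 72x. Remainder: 12x² − 28x + 32.
Step 4: lead(12x² − 28x + 32) ÷ lead(D) = 12x² ÷ 3x² = 4. Subtract (4)·D = 12x² − 28x + 32. Remainder: 0.

R = [0], so D(x) is a factor of P(x). yes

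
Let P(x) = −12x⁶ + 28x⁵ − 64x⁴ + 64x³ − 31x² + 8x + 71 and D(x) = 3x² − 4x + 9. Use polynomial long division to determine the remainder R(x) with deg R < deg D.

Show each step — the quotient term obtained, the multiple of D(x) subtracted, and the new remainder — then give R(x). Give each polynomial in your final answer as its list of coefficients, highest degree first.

R = [8]

Step 1: lead(−12x⁶ + 28x⁵ − 64x⁴ + 64x³ − 31x² + 8x + 71) ÷ lead(D) = −12x⁶ ÷ 3x² = −4x⁴. Subtract (−4x⁴)·D = −12x⁶ + 16x⁵ − 36x⁴. Remainder: 12x⁵ − 28x⁴ + 64x³ − 31x² + 8x + 71.
Step 2: lead(12x⁵ − 28x⁴ + 64x³ − 31x² + 8x + 71) ÷ lead(D) = 12x⁵ ÷ 3x² = 4x³. Subtract (4x³)·D = 12x⁵ − 16x⁴ + 36x³. Remainder: −12x⁴ + 28x³ − 31x² + 8x + 71.
Step 3: lead(−12x⁴ + 28x³ − 31x² + 8x + 71) ÷ lead(D) = −12x⁴ ÷ 3x² = −4x². Subtract (−4x²)·D = −12x⁴ + 16x³ − 36x². Remainder: 12x³ + 5x² + 8x + 71.
Step 4: lead(12x³ + 5x² + 8x + 71) ÷ lead(D) = 12x³ ÷ 3x² = 4x. Subtract (4x)·D = 12x³ − 16x² + 36x. Remainder: 21x² − 28x + 71.
Step 5: lead(21x² − 28x + 71) ÷ lead(D) = 21x² ÷ 3x² = 7. Subtract (7)·D = 21x² − 28x + 63. Remainder: 8.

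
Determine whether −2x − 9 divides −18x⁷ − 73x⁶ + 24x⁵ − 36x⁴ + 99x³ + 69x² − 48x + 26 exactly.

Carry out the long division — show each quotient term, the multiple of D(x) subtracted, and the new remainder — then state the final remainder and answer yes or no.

R(x) = −1, so D(x) is not a factor of P(x). no

Step 1: lead(−18x⁷ − 73x⁶ + 24x⁵ − 36x⁴ + 99x³ + 69x² − 48x + 26) ÷ lead(D) = −18x⁷ ÷ −2x = 9x⁶. Subtract (9x⁶)·D = −18x⁷ − 81x⁶. Remainder: 8x⁶ + 24x⁵ − 36x⁴ + 99x³ + 69x² − 48x + 26.
Step 2: lead(8x⁶ + 24x⁵ − 36x⁴ + 99x³ + 69x² − 48x + 26) ÷ lead(D) = 8x⁶ ÷ −2x = −4x⁵. Subtract (−4x⁵)·D = 8x⁶ + 36x⁵. Remainder: −12x⁵ − 36x⁴ + 99x³ + 69x² − 48x + 26.
Step 3: lead(−12x⁵ − 36x⁴ + 99x³ + 69x² − 48x + 26) ÷ lead(D) = −12x⁵ ÷ −2x = 6x⁴. Subtract (6x⁴)·D = −12x⁵ − 54x⁴. Remainder: 18x⁴ + 99x³ + 69x² − 48x + 26.
Step 4: lead(18x⁴ + 99x³ + 69x² − 48x + 26) ÷ lead(D) = 18x⁴ ÷ −2x = −9x³. Subtract (−9x³)·D = 18x⁴ + 81x³. Remainder: 18x³ + 69x² − 48x + 26.
Step 5: lead(18x³ + 69x² − 48x + 26) ÷ lead(D) = 18x³ ÷ −2x = −9x². Subtract (−9x²)·D = 18x³ + 81x². Remainder: −12x² − 48x + 26.
Step 6: lead(−12x² − 48x + 26) ÷ lead(D) = −12x² ÷ −2x = 6x. Subtract (6x)·D = −12x² − 54x. Remainder: 6x + 26.
Step 7: lead(6x + 26) ÷ lead(D) = 6x ÷ −2x = −3. Subtract (−3)·D = 6x + 27. Remainder: −1.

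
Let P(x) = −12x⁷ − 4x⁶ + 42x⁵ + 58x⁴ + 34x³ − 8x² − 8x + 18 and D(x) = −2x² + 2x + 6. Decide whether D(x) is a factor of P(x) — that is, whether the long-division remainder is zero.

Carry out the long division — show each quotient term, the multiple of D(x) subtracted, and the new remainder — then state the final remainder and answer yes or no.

Step 1: lead(−12x⁷ − 4x⁶ + 42x⁵ + 58x⁴ + 34x³ − 8x² − 8x + 18) ÷ lead(D) = −12x⁷ ÷ −2x² = 6x⁵. Subtract (6x⁵)·D = −12x⁷ + 12x⁶ + 36x⁵. Remainder: −16x⁶ + 6x⁵ + 58x⁴ + 34x³ − 8x² − 8x + 18.
Step 2: lead(−16x⁶ + 6x⁵ + 58x⁴ + 34x³ − 8x² − 8x + 18) ÷ lead(D) = −16x⁶ ÷ −2x² = 8x⁴. Subtract (8x⁴)·D = −16x⁶ + 16x⁵ + 48x⁴. Remainder: −10x⁵ + 10x⁴ + 34x³ − 8x² − 8x + 18.
Step 3: lead(−10x⁵ + 10x⁴ + 34x³ − 8x² − 8x + 18) ÷ lead(D) = −10x⁵ ÷ −2x² = 5x³. Subtract (5x³)·D = −10x⁵ + 10x⁴ + 30x³. Remainder: 4x³ − 8x² − 8x + 18.
Step 4: lead(4x³ − 8x² − 8x + 18) ÷ lead(D) = 4x³ ÷ −2x² = −2x. Subtract (−2x)·D = 4x³ − 4x² − 12x. Remainder: −4x² + 4x + 18.
Step 5: lead(−4x² + 4x + 18) ÷ lead(D) = −4x² ÷ −2x² = 2. Subtract (2)·D = −4x² + 4x + 12. Remainder: 6.

R(x) = 6, so D(x) is not a factor of P(x). no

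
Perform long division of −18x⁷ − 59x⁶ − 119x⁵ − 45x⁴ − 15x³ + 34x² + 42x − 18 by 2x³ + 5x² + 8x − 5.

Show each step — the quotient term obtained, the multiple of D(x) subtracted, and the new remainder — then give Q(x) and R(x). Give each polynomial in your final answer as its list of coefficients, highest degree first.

Q = [-9, -7, -6, -2, 4]; R = [2]

Step 1: lead(−18x⁷ − 59x⁶ − 119x⁵ − 45x⁴ − 15x³ + 34x² + 42x − 18) ÷ lead(D) = −18x⁷ ÷ 2x³ = −9x⁴. Subtract (−9x⁴)·D = −18x⁷ − 45x⁶ − 72x⁵ + 45x⁴. Remainder: −14x⁶ − 47x⁵ − 90x⁴ − 15x³ + 34x² + 42x − 18.
Step 2: lead(−14x⁶ − 47x⁵ − 90x⁴ − 15x³ + 34x² + 42x − 18) ÷ lead(D) = −14x⁶ ÷ 2x³ = −7x³. Subtract (−7x³)·D = −14x⁶ − 35x⁵ − 56x⁴ + 35x³. Remainder: −12x⁵ − 34x⁴ − 50x³ + 34x² + 42x − 18.
Step 3: lead(−12x⁵ − 34x⁴ − 50x³ + 34x² + 42x − 18) ÷ lead(D) = −12x⁵ ÷ 2x³ = −6x². Subtract (−6x²)·D = −12x⁵ − 30x⁴ − 48x³ + 30x². Remainder: −4x⁴ − 2x³ + 4x² + 42x − 18.
Step 4: lead(−4x⁴ − 2x³ + 4x² + 42x − 18) ÷ lead(D) = −4x⁴ ÷ 2x³ = −2x. Subtract (−2x)·D = −4x⁴ − 10x³ − 16x² + 10x. Remainder: 8x³ + 20x² + 32x − 18.
Step 5: lead(8x³ + 20x² + 32x − 18) ÷ lead(D) = 8x³ ÷ 2x³ = 4. Subtract (4)·D = 8x³ + 20x² + 32x − 20. Remainder: 2.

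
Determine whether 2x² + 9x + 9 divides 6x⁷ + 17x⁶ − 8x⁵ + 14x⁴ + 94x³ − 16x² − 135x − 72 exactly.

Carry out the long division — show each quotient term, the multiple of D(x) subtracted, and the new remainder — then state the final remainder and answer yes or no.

Step 1: lead(6x⁷ + 17x⁶ − 8x⁵ + 14x⁴ + 94x³ − 16x² − 135x − 72) ÷ lead(D) = 6x⁷ ÷ 2x² = 3x⁵. Subtract (3x⁵)·D = 6x⁷ + 27x⁶ + 27x⁵. Remainder: −10x⁶ − 35x⁵ + 14x⁴ + 94x³ − 16x² − 135x − 72.
Step 2: lead(−10x⁶ − 35x⁵ + 14x⁴ + 94x³ − 16x² − 135x − 72) ÷ lead(D) = −10x⁶ ÷ 2x² = −5x⁴. Subtract (−5x⁴)·D = −10x⁶ − 45x⁵ − 45x⁴. Remainder: 10x⁵ + 59x⁴ + 94x³ − 16x² − 135x − 72.
Step 3: lead(10x⁵ + 59x⁴ + 94x³ − 16x² − 135x − 72) ÷ lead(D) = 10x⁵ ÷ 2x² = 5x³. Subtract (5x³)·D = 10x⁵ + 45x⁴ + 45x³. Remainder: 14x⁴ + 49x³ − 16x² − 135x − 72.
Step 4: lead(14x⁴ + 49x³ − 16x² − 135x − 72) ÷ lead(D) = 14x⁴ ÷ 2x² = 7x². Subtract (7x²)·D = 14x⁴ + 63x³ + 63x². Remainder: −14x³ − 79x² − 135x − 72.
Step 5: lead(−14x³ − 79x² − 135x − 72) ÷ lead(D) = −14x³ ÷ 2x² = −7x. Subtract (−7x)·D = −14x³ − 63x² − 63x. Remainder: −16x² − 72x − 72.
Step 6: lead(−16x² − 72x − 72) ÷ lead(D) = −16x² ÷ 2x² = −8. Subtract (−8)·D = −16x² − 72x − 72. Remainder: 0.

R(x) = 0, so D(x) is a factor of P(x). yes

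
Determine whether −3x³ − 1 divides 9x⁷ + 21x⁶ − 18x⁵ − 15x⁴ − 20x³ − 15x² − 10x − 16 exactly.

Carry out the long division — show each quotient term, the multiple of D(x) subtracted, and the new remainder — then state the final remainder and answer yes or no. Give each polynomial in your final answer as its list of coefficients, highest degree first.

R = [-9, -4, -7], so D(x) is not a factor of P(x). no

Step 1: lead(9x⁷ + 21x⁶ − 18x⁵ − 15x⁴ − 20x³ − 15x² − 10x − 16) ÷ lead(D) = 9x⁷ ÷ −3x³ = −3x⁴. Subtract (−3x⁴)·D = 9x⁷ + 3x⁴. Remainder: 21x⁶ − 18x⁵ − 18x⁴ − 20x³ − 15x² − 10x − 16.
Step 2: lead(21x⁶ − 18x⁵ − 18x⁴ − 20x³ − 15x² − 10x − 16) ÷ lead(D) = 21x⁶ ÷ −3x³ = −7x³. Subtract (−7x³)·D = 21x⁶ + 7x³. Remainder: −18x⁵ − 18x⁴ − 27x³ − 15x² − 10x − 16.
Step 3: lead(−18x⁵ − 18x⁴ − 27x³ − 15x² − 10x − 16) ÷ lead(D) = −18x⁵ ÷ −3x³ = 6x². Subtract (6x²)·D = −18x⁵ − 6x². Remainder: −18x⁴ − 27x³ − 9x² − 10x − 16.
Step 4: lead(−18x⁴ − 27x³ − 9x² − 10x − 16) ÷ lead(D) = −18x⁴ ÷ −3x³ = 6x. Subtract (6x)·D = −18x⁴ − 6x. Remainder: −27x³ − 9x² − 4x − 16.
Step 5: lead(−27x³ − 9x² − 4x − 16) ÷ lead(D) = −27x³ ÷ −3x³ = 9. Subtract (9)·D = −27x³ − 9. Remainder: −9x² − 4x − 7.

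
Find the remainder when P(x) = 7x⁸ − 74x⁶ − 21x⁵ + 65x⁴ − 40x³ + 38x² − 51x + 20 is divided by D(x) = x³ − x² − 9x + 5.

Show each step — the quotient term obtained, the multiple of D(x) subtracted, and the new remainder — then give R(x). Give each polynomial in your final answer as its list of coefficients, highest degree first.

R = [0]

Step 1: lead(7x⁸ − 74x⁶ − 21x⁵ + 65x⁴ − 40x³ + 38x² − 51x + 20) ÷ lead(D) = 7x⁸ ÷ x³ = 7x⁵. Subtract (7x⁵)·D = 7x⁸ − 7x⁷ − 63x⁶ + 35x⁵. Remainder: 7x⁷ − 11x⁶ − 56x⁵ + 65x⁴ − 40x³ + 38x² − 51x + 20.
Step 2: lead(7x⁷ − 11x⁶ − 56x⁵ + 65x⁴ − 40x³ + 38x² − 51x + 20) ÷ lead(D) = 7x⁷ ÷ x³ = 7x⁴. Subtract (7x⁴)·D = 7x⁷ − 7x⁶ − 63x⁵ + 35x⁴. Remainder: −4x⁶ + 7x⁵ + 30x⁴ − 40x³ + 38x² − 51x + 20.
Step 3: lead(−4x⁶ + 7x⁵ + 30x⁴ − 40x³ + 38x² − 51x + 20) ÷ lead(D) = −4x⁶ ÷ x³ = −4x³. Subtract (−4x³)·D = −4x⁶ + 4x⁵ + 36x⁴ − 20x³. Remainder: 3x⁵ − 6x⁴ − 20x³ + 38x² − 51x + 20.
Step 4: lead(3x⁵ − 6x⁴ − 20x³ + 38x² − 51x + 20) ÷ lead(D) = 3x⁵ ÷ x³ = 3x². Subtract (3x²)·D = 3x⁵ − 3x⁴ − 27x³ + 15x². Remainder: −3x⁴ + 7x³ + 23x² − 51x + 20.
Step 5: lead(−3x⁴ + 7x³ + 23x² − 51x + 20) ÷ lead(D) = −3x⁴ ÷ x³ = −3x. Subtract (−3x)·D = −3x⁴ + 3x³ + 27x² − 15x. Remainder: 4x³ − 4x² − 36x + 20.
Step 6: lead(4x³ − 4x² − 36x + 20) ÷ lead(D) = 4x³ ÷ x³ = 4. Subtract (4)·D = 4x³ − 4x² − 36x + 20. Remainder: 0.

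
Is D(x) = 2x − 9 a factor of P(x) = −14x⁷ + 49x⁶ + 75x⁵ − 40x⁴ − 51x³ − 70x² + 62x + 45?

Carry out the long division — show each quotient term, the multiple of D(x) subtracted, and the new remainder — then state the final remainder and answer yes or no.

R(x) = 0, so D(x) is a factor of P(x). yes

Step 1: lead(−14x⁷ + 49x⁶ + 75x⁵ − 40x⁴ − 51x³ − 70x² + 62x + 45) ÷ lead(D) = −14x⁷ ÷ 2x = −7x⁶. Subtract (−7x⁶)·D = −14x⁷ + 63x⁶. Remainder: −14x⁶ + 75x⁵ − 40x⁴ − 51x³ − 70x² + 62x + 45.
Step 2: lead(−14x⁶ + 75x⁵ − 40x⁴ − 51x³ − 70x² + 62x + 45) ÷ lead(D) = −14x⁶ ÷ 2x = −7x⁵. Subtract (−7x⁵)·D = −14x⁶ + 63x⁵. Remainder: 12x⁵ − 40x⁴ − 51x³ − 70x² + 62x + 45.
Step 3: lead(12x⁵ − 40x⁴ − 51x³ − 70x² + 62x + 45) ÷ lead(D) = 12x⁵ ÷ 2x = 6x⁴. Subtract (6x⁴)·D = 12x⁵ − 54x⁴. Remainder: 14x⁴ − 51x³ − 70x² + 62x + 45.
Step 4: lead(14x⁴ − 51x³ − 70x² + 62x + 45) ÷ lead(D) = 14x⁴ ÷ 2x = 7x³. Subtract (7x³)·D = 14x⁴ − 63x³. Remainder: 12x³ − 70x² + 62x + 45.
Step 5: lead(12x³ − 70x² + 62x + 45) ÷ lead(D) = 12x³ ÷ 2x = 6x². Subtract (6x²)·D = 12x³ − 54x². Remainder: −16x² + 62x + 45.
Step 6: lead(−16x² + 62x + 45) ÷ lead(D) = −16x² ÷ 2x = −8x. Subtract (−8x)·D = −16x² + 72x. Remainder: −10x + 45.
Step 7: lead(−10x + 45) ÷ lead(D) = −10x ÷ 2x = −5. Subtract (−5)·D = −10x + 45. Remainder: 0.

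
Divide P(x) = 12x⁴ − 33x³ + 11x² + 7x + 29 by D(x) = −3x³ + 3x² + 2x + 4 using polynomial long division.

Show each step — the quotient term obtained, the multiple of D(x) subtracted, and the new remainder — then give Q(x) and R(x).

Q(x) = −4x + 7; R(x) = −2x² + 9x + 1

Step 1: lead(12x⁴ − 33x³ + 11x² + 7x + 29) ÷ lead(D) = 12x⁴ ÷ −3x³ = −4x. Subtract (−4x)·D = 12x⁴ − 12x³ − 8x² − 16x. Remainder: −21x³ + 19x² + 23x + 29.
Step 2: lead(−21x³ + 19x² + 23x + 29) ÷ lead(D) = −21x³ ÷ −3x³ = 7. Subtract (7)·D = −21x³ + 21x² + 14x + 28. Remainder: −2x² + 9x + 1.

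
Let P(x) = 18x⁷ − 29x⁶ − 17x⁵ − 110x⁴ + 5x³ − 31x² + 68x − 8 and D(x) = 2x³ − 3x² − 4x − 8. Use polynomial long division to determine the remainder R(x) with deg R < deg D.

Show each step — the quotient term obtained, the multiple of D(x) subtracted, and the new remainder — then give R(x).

R(x) = 0

Step 1: lead(18x⁷ − 29x⁶ − 17x⁵ − 110x⁴ + 5x³ − 31x² + 68x − 8) ÷ lead(D) = 18x⁷ ÷ 2x³ = 9x⁴. Subtract (9x⁴)·D = 18x⁷ − 27x⁶ − 36x⁵ − 72x⁴. Remainder: −2x⁶ + 19x⁵ − 38x⁴ + 5x³ − 31x² + 68x − 8.
Step 2: lead(−2x⁶ + 19x⁵ − 38x⁴ + 5x³ − 31x² + 68x − 8) ÷ lead(D) = −2x⁶ ÷ 2x³ = −x³. Subtract (−x³)·D = −2x⁶ + 3x⁵ + 4x⁴ + 8x³. Remainder: 16x⁵ − 42x⁴ − 3x³ − 31x² + 68x − 8.
Step 3: lead(16x⁵ − 42x⁴ − 3x³ − 31x² + 68x − 8) ÷ lead(D) = 16x⁵ ÷ 2x³ = 8x². Subtract (8x²)·D = 16x⁵ − 24x⁴ − 32x³ − 64x². Remainder: −18x⁴ + 29x³ + 33x² + 68x − 8.
Step 4: lead(−18x⁴ + 29x³ + 33x² + 68x − 8) ÷ lead(D) = −18x⁴ ÷ 2x³ = −9x. Subtract (−9x)·D = −18x⁴ + 27x³ + 36x² + 72x. Remainder: 2x³ − 3x² − 4x − 8.
Step 5: lead(2x³ − 3x² − 4x − 8) ÷ lead(D) = 2x³ ÷ 2x³ = 1. Subtract (1)·D = 2x³ − 3x² − 4x − 8. Remainder: 0.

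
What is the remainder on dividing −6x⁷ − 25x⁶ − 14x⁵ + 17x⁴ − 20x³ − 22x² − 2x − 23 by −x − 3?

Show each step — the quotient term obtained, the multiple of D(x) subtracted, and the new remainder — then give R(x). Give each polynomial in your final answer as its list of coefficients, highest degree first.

R = [1]

Step 1: lead(−6x⁷ − 25x⁶ − 14x⁵ + 17x⁴ − 20x³ − 22x² − 2x − 23) ÷ lead(D) = −6x⁷ ÷ −x = 6x⁶. Subtract (6x⁶)·D = −6x⁷ − 18x⁶. Remainder: −7x⁶ − 14x⁵ + 17x⁴ − 20x³ − 22x² − 2x − 23.
Step 2: lead(−7x⁶ − 14x⁵ + 17x⁴ − 20x³ − 22x² − 2x − 23) ÷ lead(D) = −7x⁶ ÷ −x = 7x⁵. Subtract (7x⁵)·D = −7x⁶ − 21x⁵. Remainder: 7x⁵ + 17x⁴ − 20x³ − 22x² − 2x − 23.
Step 3: lead(7x⁵ + 17x⁴ − 20x³ − 22x² − 2x − 23) ÷ lead(D) = 7x⁵ ÷ −x = −7x⁴. Subtract (−7x⁴)·D = 7x⁵ + 21x⁴. Remainder: −4x⁴ − 20x³ − 22x² − 2x − 23.
Step 4: lead(−4x⁴ − 20x³ − 22x² − 2x − 23) ÷ lead(D) = −4x⁴ ÷ −x = 4x³. Subtract (4x³)·D = −4x⁴ − 12x³. Remainder: −8x³ − 22x² − 2x − 23.
Step 5: lead(−8x³ − 22x² − 2x − 23) ÷ lead(D) = −8x³ ÷ −x = 8x². Subtract (8x²)·D = −8x³ − 24x². Remainder: 2x² − 2x − 23.
Step 6: lead(2x² − 2x − 23) ÷ lead(D) = 2x² ÷ −x = −2x. Subtract (−2x)·D = 2x² + 6x. Remainder: −8x − 23.
Step 7: lead(−8x − 23) ÷ lead(D) = −8x ÷ −x = 8. Subtract (8)·D = −8x − 24. Remainder: 1.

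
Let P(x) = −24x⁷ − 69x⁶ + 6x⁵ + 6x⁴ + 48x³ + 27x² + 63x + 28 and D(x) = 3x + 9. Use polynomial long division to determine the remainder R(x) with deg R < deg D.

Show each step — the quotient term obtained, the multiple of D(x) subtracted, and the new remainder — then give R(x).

R(x) = 1

Step 1: lead(−24x⁷ − 69x⁶ + 6x⁵ + 6x⁴ + 48x³ + 27x² + 63x + 28) ÷ lead(D) = −24x⁷ ÷ 3x = −8x⁶. Subtract (−8x⁶)·D = −24x⁷ − 72x⁶. Remainder: 3x⁶ + 6x⁵ + 6x⁴ + 48x³ + 27x² + 63x + 28.
Step 2: lead(3x⁶ + 6x⁵ + 6x⁴ + 48x³ + 27x² + 63x + 28) ÷ lead(D) = 3x⁶ ÷ 3x = x⁵. Subtract (x⁵)·D = 3x⁶ + 9x⁵. Remainder: −3x⁵ + 6x⁴ + 48x³ + 27x² + 63x + 28.
Step 3: lead(−3x⁵ + 6x⁴ + 48x³ + 27x² + 63x + 28) ÷ lead(D) = −3x⁵ ÷ 3x = −x⁴. Subtract (−x⁴)·D = −3x⁵ − 9x⁴. Remainder: 15x⁴ + 48x³ + 27x² + 63x + 28.
Step 4: lead(15x⁴ + 48x³ + 27x² + 63x + 28) ÷ lead(D) = 15x⁴ ÷ 3x = 5x³. Subtract (5x³)·D = 15x⁴ + 45x³. Remainder: 3x³ + 27x² + 63x + 28.
Step 5: lead(3x³ + 27x² + 63x + 28) ÷ lead(D) = 3x³ ÷ 3x = x². Subtract (x²)·D = 3x³ + 9x². Remainder: 18x² + 63x + 28.
Step 6: lead(18x² + 63x + 28) ÷ lead(D) = 18x² ÷ 3x = 6x. Subtract (6x)·D = 18x² + 54x. Remainder: 9x + 28.
Step 7: lead(9x + 28) ÷ lead(D) = 9x ÷ 3x = 3. Subtract (3)·D = 9x + 27. Remainder: 1.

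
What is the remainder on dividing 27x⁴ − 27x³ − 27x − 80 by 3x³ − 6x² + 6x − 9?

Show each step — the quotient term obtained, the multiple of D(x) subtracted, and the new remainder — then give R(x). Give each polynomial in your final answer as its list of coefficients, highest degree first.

Step 1: lead(27x⁴ − 27x³ − 27x − 80) ÷ lead(D) = 27x⁴ ÷ 3x³ = 9x. Subtract (9x)·D = 27x⁴ − 54x³ + 54x² − 81x. Remainder: 27x³ − 54x² + 54x − 80.
Step 2: lead(27x³ − 54x² + 54x − 80) ÷ lead(D) = 27x³ ÷ 3x³ = 9. Subtract (9)·D = 27x³ − 54x² + 54x − 81. Remainder: 1.

R = [1]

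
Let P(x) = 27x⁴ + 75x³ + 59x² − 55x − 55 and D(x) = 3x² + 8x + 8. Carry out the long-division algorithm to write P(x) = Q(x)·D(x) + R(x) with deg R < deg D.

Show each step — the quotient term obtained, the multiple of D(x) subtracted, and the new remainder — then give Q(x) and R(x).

Step 1: lead(27x⁴ + 75x³ + 59x² − 55x − 55) ÷ lead(D) = 27x⁴ ÷ 3x² = 9x². Subtract (9x²)·D = 27x⁴ + 72x³ + 72x². Remainder: 3x³ − 13x² − 55x − 55.
Step 2: lead(3x³ − 13x² − 55x − 55) ÷ lead(D) = 3x³ ÷ 3x² = x. Subtract (x)·D = 3x³ + 8x² + 8x. Remainder: −21x² − 63x − 55.
Step 3: lead(−21x² − 63x − 55) ÷ lead(D) = −21x² ÷ 3x² = −7. Subtract (−7)·D = −21x² − 56x − 56. Remainder: −7x + 1.

Q(x) = 9x² + x − 7; R(x) = −7x + 1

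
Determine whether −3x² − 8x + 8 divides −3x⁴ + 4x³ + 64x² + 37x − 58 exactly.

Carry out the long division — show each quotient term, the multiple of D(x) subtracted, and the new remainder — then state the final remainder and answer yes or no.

Step 1: lead(−3x⁴ + 4x³ + 64x² + 37x − 58) ÷ lead(D) = −3x⁴ ÷ −3x² = x². Subtract (x²)·D = −3x⁴ − 8x³ + 8x². Remainder: 12x³ + 56x² + 37x − 58.
Step 2: lead(12x³ + 56x² + 37x − 58) ÷ lead(D) = 12x³ ÷ −3x² = −4x. Subtract (−4x)·D = 12x³ + 32x² − 32x. Remainder: 24x² + 69x − 58.
Step 3: lead(24x² + 69x − 58) ÷ lead(D) = 24x² ÷ −3x² = −8. Subtract (−8)·D = 24x² + 64x − 64. Remainder: 5x + 6.

R(x) = 5x + 6, so D(x) is not a factor of P(x). no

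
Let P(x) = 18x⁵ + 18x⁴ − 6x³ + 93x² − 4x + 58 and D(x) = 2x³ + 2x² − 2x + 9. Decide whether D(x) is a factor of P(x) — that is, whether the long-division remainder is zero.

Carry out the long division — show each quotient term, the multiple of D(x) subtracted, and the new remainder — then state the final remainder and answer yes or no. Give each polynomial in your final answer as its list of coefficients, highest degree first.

Step 1: lead(18x⁵ + 18x⁴ − 6x³ + 93x² − 4x + 58) ÷ lead(D) = 18x⁵ ÷ 2x³ = 9x². Subtract (9x²)·D = 18x⁵ + 18x⁴ − 18x³ + 81x². Remainder: 12x³ + 12x² − 4x + 58.
Step 2: lead(12x³ + 12x² − 4x + 58) ÷ lead(D) = 12x³ ÷ 2x³ = 6. Subtract (6)·D = 12x³ + 12x² − 12x + 54. Remainder: 8x + 4.

R = [8, 4], so D(x) is not a factor of P(x). no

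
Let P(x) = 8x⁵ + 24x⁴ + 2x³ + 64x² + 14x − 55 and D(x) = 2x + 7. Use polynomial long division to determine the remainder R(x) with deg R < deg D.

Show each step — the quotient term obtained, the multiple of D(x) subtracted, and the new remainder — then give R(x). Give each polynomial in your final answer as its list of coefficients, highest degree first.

R = [-6]

Step 1: lead(8x⁵ + 24x⁴ + 2x³ + 64x² + 14x − 55) ÷ lead(D) = 8x⁵ ÷ 2x = 4x⁴. Subtract (4x⁴)·D = 8x⁵ + 28x⁴. Remainder: −4x⁴ + 2x³ + 64x² + 14x − 55.
Step 2: lead(−4x⁴ + 2x³ + 64x² + 14x − 55) ÷ lead(D) = −4x⁴ ÷ 2x = −2x³. Subtract (−2x³)·D = −4x⁴ − 14x³. Remainder: 16x³ + 64x² + 14x − 55.
Step 3: lead(16x³ + 64x² + 14x − 55) ÷ lead(D) = 16x³ ÷ 2x = 8x². Subtract (8x²)·D = 16x³ + 56x². Remainder: 8x² + 14x − 55.
Step 4: lead(8x² + 14x − 55) ÷ lead(D) = 8x² ÷ 2x = 4x. Subtract (4x)·D = 8x² + 28x. Remainder: −14x − 55.
Step 5: lead(−14x − 55) ÷ lead(D) = −14x ÷ 2x = −7. Subtract (−7)·D = −14x − 49. Remainder: −6.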